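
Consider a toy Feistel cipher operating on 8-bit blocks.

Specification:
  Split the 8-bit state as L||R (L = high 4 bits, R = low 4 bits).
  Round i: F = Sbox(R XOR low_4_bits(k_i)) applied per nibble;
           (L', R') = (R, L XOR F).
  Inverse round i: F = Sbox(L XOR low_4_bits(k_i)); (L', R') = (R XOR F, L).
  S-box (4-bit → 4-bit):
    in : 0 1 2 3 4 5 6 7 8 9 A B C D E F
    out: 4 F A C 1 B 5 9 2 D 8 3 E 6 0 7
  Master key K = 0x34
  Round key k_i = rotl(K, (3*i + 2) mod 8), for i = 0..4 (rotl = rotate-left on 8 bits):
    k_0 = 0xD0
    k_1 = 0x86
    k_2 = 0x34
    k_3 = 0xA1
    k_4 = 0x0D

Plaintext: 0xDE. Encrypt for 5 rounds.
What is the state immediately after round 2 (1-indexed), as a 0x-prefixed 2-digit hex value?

s_0 = plaintext = 0xDE
s_1 = Round(s_0, k_0) = 0xED
s_2 = Round(s_1, k_1) = 0xDD
s_3 = Round(s_2, k_2) = 0xD0
s_4 = Round(s_3, k_3) = 0x02
s_5 = Round(s_4, k_4) = 0x27

0xDD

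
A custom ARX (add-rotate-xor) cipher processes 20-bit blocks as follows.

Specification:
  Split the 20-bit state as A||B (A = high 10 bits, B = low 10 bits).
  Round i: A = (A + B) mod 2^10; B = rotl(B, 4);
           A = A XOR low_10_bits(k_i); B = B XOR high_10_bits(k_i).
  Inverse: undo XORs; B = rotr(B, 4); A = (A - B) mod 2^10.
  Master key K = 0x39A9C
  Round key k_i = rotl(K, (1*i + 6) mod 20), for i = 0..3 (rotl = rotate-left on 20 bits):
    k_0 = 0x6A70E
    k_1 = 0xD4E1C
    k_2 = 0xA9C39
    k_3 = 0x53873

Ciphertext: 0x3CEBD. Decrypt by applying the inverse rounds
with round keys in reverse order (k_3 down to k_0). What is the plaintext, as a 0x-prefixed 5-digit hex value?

s_0 = ciphertext = 0x3CEBD
s_1 = InvRound(s_0, k_3) = 0xE04FF
s_2 = InvRound(s_1, k_2) = 0x64E25
s_3 = InvRound(s_2, k_1) = 0x7E197
s_4 = InvRound(s_3, k_0) = 0xDCF83

0xDCF83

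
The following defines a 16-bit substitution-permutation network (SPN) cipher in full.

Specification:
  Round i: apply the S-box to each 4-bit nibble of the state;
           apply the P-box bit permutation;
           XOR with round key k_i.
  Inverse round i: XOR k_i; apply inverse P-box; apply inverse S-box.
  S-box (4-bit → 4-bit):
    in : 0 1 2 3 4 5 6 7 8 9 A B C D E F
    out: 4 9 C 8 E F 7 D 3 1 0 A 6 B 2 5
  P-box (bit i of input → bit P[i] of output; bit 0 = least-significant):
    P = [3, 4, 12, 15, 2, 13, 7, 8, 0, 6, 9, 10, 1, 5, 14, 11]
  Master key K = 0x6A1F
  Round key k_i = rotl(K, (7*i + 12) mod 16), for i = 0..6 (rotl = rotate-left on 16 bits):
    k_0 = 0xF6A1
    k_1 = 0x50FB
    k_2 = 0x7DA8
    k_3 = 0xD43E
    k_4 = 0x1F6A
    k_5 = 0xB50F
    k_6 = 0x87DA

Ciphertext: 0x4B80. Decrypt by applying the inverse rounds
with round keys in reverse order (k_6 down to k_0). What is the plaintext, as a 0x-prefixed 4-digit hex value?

0x29D6

s_0 = ciphertext = 0x4B80
s_1 = InvRound(s_0, k_6) = 0x7BAD
s_2 = InvRound(s_1, k_5) = 0x5203
s_3 = InvRound(s_2, k_4) = 0x4D39
s_4 = InvRound(s_3, k_3) = 0x1912
s_5 = InvRound(s_4, k_2) = 0x63C8
s_6 = InvRound(s_5, k_1) = 0x8FBC
s_7 = InvRound(s_6, k_0) = 0x29D6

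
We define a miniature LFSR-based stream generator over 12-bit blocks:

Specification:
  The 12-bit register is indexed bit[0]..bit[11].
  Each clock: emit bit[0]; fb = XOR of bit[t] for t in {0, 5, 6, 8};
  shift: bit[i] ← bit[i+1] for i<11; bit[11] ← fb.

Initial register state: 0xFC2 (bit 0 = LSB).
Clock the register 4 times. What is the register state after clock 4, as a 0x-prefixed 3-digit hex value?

reg_0 = 0xFC2
clock 1: out=0, reg = 0x7E1
clock 2: out=1, reg = 0x3F0
clock 3: out=0, reg = 0x9F8
clock 4: out=0, reg = 0xCFC

0xCFC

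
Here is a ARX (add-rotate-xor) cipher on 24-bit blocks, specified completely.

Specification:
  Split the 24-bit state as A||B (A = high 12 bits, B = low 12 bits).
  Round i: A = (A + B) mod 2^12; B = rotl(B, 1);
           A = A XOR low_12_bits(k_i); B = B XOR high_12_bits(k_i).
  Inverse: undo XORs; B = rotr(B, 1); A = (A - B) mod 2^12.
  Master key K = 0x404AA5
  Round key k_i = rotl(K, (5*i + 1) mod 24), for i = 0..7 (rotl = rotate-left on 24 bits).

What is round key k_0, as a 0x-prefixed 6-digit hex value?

K = 0x404AA5
k_0 = rotl(K, (5*0+1) mod 24) = rotl(K, 1) = 0x80954A

0x80954A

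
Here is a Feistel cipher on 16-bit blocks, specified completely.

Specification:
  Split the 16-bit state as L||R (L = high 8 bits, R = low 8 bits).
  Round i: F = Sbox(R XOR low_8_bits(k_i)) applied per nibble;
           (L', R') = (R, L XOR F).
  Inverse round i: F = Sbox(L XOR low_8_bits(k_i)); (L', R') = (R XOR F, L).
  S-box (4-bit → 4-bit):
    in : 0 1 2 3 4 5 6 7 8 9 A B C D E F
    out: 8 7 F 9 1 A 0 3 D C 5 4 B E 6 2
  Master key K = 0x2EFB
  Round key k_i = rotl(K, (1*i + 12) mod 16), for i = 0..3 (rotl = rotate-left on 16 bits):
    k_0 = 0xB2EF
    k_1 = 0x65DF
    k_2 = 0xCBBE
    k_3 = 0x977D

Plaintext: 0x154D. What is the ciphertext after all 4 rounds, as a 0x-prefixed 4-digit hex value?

s_0 = plaintext = 0x154D
s_1 = Round(s_0, k_0) = 0x4D4A
s_2 = Round(s_1, k_1) = 0x4A87
s_3 = Round(s_2, k_2) = 0x87D6
s_4 = Round(s_3, k_3) = 0xD6D3

0xD6D3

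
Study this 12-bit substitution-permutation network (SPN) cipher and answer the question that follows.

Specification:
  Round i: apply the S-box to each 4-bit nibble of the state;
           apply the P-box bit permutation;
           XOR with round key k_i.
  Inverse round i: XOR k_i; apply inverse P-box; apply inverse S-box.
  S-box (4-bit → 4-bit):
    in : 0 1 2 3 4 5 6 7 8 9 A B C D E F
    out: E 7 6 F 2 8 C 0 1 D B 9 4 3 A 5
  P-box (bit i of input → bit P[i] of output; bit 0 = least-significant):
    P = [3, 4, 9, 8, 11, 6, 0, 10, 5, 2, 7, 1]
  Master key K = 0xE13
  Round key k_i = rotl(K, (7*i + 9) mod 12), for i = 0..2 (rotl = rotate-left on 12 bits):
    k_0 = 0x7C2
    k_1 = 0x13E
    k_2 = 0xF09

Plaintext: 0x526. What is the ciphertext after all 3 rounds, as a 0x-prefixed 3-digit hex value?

0xD7A

s_0 = plaintext = 0x526
s_1 = Round(s_0, k_0) = 0x481
s_2 = Round(s_1, k_1) = 0xB22
s_3 = Round(s_2, k_2) = 0xD7A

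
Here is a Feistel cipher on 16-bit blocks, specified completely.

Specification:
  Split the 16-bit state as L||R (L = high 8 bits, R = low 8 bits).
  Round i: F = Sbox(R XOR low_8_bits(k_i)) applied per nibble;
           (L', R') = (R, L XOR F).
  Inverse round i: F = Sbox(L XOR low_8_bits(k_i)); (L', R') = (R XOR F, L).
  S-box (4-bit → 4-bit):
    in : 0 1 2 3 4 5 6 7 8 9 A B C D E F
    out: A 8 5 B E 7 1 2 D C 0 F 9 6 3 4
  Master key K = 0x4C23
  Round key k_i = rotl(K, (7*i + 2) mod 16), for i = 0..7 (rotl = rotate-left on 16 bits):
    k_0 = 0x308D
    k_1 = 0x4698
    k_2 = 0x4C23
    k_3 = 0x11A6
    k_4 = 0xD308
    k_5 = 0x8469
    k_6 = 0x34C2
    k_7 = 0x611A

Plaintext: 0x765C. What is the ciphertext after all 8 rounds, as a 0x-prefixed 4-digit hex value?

s_0 = plaintext = 0x765C
s_1 = Round(s_0, k_0) = 0x5C1E
s_2 = Round(s_1, k_1) = 0x1E8D
s_3 = Round(s_2, k_2) = 0x8D1D
s_4 = Round(s_3, k_3) = 0x1D72
s_5 = Round(s_4, k_4) = 0x723D
s_6 = Round(s_5, k_5) = 0x3D0C
s_7 = Round(s_6, k_6) = 0x0CAE
s_8 = Round(s_7, k_7) = 0xAEF2

0xAEF2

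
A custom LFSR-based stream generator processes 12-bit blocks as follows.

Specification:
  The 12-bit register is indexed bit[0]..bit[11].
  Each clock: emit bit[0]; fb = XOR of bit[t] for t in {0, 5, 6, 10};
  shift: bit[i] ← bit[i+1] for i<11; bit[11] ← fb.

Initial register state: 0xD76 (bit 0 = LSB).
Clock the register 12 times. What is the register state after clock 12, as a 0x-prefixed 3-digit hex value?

0xDB7

reg_0 = 0xD76
clock 1: out=0, reg = 0xEBB
clock 2: out=1, reg = 0xF5D
clock 3: out=1, reg = 0xFAE
clock 4: out=0, reg = 0x7D7
clock 5: out=1, reg = 0xBEB
clock 6: out=1, reg = 0xDF5
clock 7: out=1, reg = 0x6FA
clock 8: out=0, reg = 0xB7D
clock 9: out=1, reg = 0xDBE
clock 10: out=0, reg = 0x6DF
clock 11: out=1, reg = 0xB6F
clock 12: out=1, reg = 0xDB7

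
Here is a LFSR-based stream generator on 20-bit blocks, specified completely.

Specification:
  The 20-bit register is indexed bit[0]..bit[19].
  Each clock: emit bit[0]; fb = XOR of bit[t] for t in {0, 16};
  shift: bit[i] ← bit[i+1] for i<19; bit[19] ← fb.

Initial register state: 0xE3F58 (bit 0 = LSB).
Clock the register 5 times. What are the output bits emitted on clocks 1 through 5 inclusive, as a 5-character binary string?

00011

reg_0 = 0xE3F58
clock 1: out=0, reg = 0x71FAC
clock 2: out=0, reg = 0xB8FD6
clock 3: out=0, reg = 0xDC7EB
clock 4: out=1, reg = 0x6E3F5
clock 5: out=1, reg = 0xB71FA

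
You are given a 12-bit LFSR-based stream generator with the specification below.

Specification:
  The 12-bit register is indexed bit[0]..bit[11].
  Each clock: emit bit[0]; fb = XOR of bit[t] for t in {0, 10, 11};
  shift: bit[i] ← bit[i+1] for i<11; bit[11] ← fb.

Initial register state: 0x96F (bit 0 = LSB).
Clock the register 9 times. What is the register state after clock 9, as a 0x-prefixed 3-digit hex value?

reg_0 = 0x96F
clock 1: out=1, reg = 0x4B7
clock 2: out=1, reg = 0x25B
clock 3: out=1, reg = 0x92D
clock 4: out=1, reg = 0x496
clock 5: out=0, reg = 0xA4B
clock 6: out=1, reg = 0x525
clock 7: out=1, reg = 0x292
clock 8: out=0, reg = 0x149
clock 9: out=1, reg = 0x8A4

0x8A4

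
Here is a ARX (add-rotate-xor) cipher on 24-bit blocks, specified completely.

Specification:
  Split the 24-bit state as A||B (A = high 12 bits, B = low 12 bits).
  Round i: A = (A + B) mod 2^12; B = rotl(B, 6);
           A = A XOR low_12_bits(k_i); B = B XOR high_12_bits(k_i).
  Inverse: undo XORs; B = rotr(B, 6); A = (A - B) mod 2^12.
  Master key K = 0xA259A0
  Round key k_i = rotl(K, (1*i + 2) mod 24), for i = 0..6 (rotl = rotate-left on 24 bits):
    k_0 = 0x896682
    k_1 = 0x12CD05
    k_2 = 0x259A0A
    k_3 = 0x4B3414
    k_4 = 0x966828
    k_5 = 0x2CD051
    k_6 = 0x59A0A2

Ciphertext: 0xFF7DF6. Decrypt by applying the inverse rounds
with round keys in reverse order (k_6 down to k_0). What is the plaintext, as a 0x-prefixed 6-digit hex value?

s_0 = ciphertext = 0xFF7DF6
s_1 = InvRound(s_0, k_6) = 0x434B21
s_2 = InvRound(s_1, k_5) = 0x93EB27
s_3 = InvRound(s_2, k_4) = 0x0CD049
s_4 = InvRound(s_3, k_3) = 0x646E93
s_5 = InvRound(s_4, k_2) = 0x9992B3
s_6 = InvRound(s_5, k_1) = 0xCCE7CE
s_7 = InvRound(s_6, k_0) = 0x40F63D

0x40F63D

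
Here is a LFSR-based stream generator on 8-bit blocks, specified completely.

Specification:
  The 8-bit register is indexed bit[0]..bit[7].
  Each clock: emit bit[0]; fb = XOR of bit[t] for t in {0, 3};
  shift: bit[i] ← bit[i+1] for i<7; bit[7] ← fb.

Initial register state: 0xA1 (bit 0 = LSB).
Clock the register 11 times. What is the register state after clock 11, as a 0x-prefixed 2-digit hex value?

reg_0 = 0xA1
clock 1: out=1, reg = 0xD0
clock 2: out=0, reg = 0x68
clock 3: out=0, reg = 0xB4
clock 4: out=0, reg = 0x5A
clock 5: out=0, reg = 0xAD
clock 6: out=1, reg = 0x56
clock 7: out=0, reg = 0x2B
clock 8: out=1, reg = 0x15
clock 9: out=1, reg = 0x8A
clock 10: out=0, reg = 0xC5
clock 11: out=1, reg = 0xE2

0xE2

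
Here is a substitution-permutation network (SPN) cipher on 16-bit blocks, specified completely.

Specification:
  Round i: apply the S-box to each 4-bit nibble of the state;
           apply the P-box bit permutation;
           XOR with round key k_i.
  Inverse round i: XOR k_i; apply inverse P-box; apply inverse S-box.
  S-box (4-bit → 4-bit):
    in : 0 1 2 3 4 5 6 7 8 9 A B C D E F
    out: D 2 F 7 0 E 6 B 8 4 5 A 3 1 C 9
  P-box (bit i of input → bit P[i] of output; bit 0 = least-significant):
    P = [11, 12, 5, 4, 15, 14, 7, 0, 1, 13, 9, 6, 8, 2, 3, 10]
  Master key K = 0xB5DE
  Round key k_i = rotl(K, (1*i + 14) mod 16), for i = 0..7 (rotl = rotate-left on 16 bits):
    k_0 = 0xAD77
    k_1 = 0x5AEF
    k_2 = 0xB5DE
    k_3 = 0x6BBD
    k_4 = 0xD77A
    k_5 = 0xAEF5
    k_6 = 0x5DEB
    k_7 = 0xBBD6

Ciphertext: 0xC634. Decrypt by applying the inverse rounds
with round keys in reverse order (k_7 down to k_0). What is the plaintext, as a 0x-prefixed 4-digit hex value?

0xBC06

s_0 = ciphertext = 0xC634
s_1 = InvRound(s_0, k_7) = 0xF763
s_2 = InvRound(s_1, k_6) = 0x96AD
s_3 = InvRound(s_2, k_5) = 0x9B47
s_4 = InvRound(s_3, k_4) = 0x54B0
s_5 = InvRound(s_4, k_3) = 0x268C
s_6 = InvRound(s_5, k_2) = 0xD0DB
s_7 = InvRound(s_6, k_1) = 0x19D0
s_8 = InvRound(s_7, k_0) = 0xBC06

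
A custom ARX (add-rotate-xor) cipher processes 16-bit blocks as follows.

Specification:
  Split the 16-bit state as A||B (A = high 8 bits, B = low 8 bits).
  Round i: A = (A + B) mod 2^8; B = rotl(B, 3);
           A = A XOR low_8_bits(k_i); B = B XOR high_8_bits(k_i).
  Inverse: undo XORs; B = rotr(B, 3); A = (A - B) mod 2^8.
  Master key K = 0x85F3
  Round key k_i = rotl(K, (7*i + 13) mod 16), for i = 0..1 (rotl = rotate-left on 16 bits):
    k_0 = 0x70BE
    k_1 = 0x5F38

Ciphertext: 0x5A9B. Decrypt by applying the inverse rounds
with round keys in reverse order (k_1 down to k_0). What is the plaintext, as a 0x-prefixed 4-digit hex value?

0x571D

s_0 = ciphertext = 0x5A9B
s_1 = InvRound(s_0, k_1) = 0xCA98
s_2 = InvRound(s_1, k_0) = 0x571D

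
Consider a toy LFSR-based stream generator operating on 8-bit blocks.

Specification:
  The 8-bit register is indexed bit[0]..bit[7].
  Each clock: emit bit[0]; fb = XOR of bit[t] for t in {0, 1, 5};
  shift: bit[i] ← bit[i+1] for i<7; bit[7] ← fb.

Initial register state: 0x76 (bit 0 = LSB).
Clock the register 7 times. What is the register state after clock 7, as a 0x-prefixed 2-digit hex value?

reg_0 = 0x76
clock 1: out=0, reg = 0x3B
clock 2: out=1, reg = 0x9D
clock 3: out=1, reg = 0xCE
clock 4: out=0, reg = 0xE7
clock 5: out=1, reg = 0xF3
clock 6: out=1, reg = 0xF9
clock 7: out=1, reg = 0x7C

0x7C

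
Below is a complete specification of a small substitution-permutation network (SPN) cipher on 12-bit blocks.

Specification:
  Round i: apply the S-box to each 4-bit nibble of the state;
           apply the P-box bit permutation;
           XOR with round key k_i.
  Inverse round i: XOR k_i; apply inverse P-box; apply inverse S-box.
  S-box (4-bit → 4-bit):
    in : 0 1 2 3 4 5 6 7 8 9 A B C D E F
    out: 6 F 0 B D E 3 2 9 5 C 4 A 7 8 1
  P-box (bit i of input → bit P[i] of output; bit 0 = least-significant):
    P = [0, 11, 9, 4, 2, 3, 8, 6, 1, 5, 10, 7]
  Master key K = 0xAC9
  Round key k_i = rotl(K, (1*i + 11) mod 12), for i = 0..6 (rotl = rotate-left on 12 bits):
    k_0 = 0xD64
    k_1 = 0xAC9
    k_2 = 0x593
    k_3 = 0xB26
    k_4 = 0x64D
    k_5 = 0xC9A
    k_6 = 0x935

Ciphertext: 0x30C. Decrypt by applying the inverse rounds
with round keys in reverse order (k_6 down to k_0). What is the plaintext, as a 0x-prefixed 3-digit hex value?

0x11B

s_0 = ciphertext = 0x30C
s_1 = InvRound(s_0, k_6) = 0x771
s_2 = InvRound(s_1, k_5) = 0x35D
s_3 = InvRound(s_2, k_4) = 0xBBE
s_4 = InvRound(s_3, k_3) = 0xE7E
s_5 = InvRound(s_4, k_2) = 0xC1D
s_6 = InvRound(s_5, k_1) = 0xA8A
s_7 = InvRound(s_6, k_0) = 0x11B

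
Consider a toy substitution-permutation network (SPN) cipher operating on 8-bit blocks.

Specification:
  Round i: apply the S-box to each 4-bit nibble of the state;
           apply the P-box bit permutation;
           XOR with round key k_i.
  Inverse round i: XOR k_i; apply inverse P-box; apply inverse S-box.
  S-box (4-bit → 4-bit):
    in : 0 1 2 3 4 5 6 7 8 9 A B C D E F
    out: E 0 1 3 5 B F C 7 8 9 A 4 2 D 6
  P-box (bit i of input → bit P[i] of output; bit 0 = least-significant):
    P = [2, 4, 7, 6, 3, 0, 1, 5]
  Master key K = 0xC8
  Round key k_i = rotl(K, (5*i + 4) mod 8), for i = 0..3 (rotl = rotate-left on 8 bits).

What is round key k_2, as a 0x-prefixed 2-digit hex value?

K = 0xC8
k_0 = rotl(K, (5*0+4) mod 8) = rotl(K, 4) = 0x8C
k_1 = rotl(K, (5*1+4) mod 8) = rotl(K, 1) = 0x91
k_2 = rotl(K, (5*2+4) mod 8) = rotl(K, 6) = 0x32

0x32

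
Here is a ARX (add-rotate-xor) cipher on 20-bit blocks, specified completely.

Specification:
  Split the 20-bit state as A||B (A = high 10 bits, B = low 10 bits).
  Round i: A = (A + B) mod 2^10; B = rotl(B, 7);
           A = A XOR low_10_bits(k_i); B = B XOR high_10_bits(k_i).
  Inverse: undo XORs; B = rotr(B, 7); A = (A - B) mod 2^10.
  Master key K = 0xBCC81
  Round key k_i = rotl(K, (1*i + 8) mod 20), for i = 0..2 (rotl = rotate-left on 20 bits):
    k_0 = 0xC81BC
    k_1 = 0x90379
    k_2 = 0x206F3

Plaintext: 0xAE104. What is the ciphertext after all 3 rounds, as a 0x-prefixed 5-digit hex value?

s_0 = plaintext = 0xAE104
s_1 = Round(s_0, k_0) = 0x80100
s_2 = Round(s_1, k_1) = 0x1E660
s_3 = Round(s_2, k_2) = 0x0A8CD

0x0A8CD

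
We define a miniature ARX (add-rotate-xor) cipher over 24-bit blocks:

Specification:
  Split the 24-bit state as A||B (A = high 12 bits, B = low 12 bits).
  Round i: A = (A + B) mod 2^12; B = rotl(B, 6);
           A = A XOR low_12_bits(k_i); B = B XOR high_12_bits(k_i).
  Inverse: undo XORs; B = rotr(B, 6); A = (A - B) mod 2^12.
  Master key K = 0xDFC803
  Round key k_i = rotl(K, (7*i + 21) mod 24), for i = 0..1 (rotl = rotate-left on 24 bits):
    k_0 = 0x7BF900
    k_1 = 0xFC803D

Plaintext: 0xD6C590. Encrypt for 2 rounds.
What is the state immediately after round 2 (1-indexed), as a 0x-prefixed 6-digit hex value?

0xF98586

s_0 = plaintext = 0xD6C590
s_1 = Round(s_0, k_0) = 0xBFC3A9
s_2 = Round(s_1, k_1) = 0xF98586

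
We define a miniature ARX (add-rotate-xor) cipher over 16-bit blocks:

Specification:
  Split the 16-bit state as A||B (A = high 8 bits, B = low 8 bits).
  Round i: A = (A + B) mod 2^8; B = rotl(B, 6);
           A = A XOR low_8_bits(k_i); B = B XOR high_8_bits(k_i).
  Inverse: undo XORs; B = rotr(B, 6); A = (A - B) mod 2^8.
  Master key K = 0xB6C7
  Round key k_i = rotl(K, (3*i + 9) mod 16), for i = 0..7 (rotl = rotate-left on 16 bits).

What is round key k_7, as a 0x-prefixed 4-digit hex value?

0xEDB1

K = 0xB6C7
k_0 = rotl(K, (3*0+9) mod 16) = rotl(K, 9) = 0x8F6D
k_1 = rotl(K, (3*1+9) mod 16) = rotl(K, 12) = 0x7B6C
k_2 = rotl(K, (3*2+9) mod 16) = rotl(K, 15) = 0xDB63
k_3 = rotl(K, (3*3+9) mod 16) = rotl(K, 2) = 0xDB1E
k_4 = rotl(K, (3*4+9) mod 16) = rotl(K, 5) = 0xD8F6
k_5 = rotl(K, (3*5+9) mod 16) = rotl(K, 8) = 0xC7B6
k_6 = rotl(K, (3*6+9) mod 16) = rotl(K, 11) = 0x3DB6
k_7 = rotl(K, (3*7+9) mod 16) = rotl(K, 14) = 0xEDB1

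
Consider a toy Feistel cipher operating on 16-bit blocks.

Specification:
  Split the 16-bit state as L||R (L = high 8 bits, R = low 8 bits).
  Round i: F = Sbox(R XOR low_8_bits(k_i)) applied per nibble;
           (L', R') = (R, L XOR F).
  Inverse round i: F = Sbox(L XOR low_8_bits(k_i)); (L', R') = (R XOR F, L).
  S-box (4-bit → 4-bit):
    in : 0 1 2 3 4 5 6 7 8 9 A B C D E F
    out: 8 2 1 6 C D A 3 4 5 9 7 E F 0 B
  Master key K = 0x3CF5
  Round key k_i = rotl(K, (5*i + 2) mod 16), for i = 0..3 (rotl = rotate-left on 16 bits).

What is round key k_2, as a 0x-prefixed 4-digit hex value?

K = 0x3CF5
k_0 = rotl(K, (5*0+2) mod 16) = rotl(K, 2) = 0xF3D4
k_1 = rotl(K, (5*1+2) mod 16) = rotl(K, 7) = 0x7A9E
k_2 = rotl(K, (5*2+2) mod 16) = rotl(K, 12) = 0x53CF

0x53CF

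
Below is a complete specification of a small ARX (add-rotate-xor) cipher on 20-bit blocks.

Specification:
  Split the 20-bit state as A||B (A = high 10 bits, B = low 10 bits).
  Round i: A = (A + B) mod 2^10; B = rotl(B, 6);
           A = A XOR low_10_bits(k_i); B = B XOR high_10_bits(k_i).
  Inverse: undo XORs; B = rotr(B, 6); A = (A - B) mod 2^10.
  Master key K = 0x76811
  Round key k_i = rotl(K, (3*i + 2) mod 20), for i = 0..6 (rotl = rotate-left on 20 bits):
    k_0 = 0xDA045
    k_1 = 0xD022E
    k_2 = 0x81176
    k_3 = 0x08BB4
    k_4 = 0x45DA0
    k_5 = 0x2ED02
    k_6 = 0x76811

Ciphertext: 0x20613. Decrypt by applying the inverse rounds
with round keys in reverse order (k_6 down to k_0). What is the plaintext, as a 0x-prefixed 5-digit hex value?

s_0 = ciphertext = 0x20613
s_1 = InvRound(s_0, k_6) = 0xFC49F
s_2 = InvRound(s_1, k_5) = 0x2CE40
s_3 = InvRound(s_2, k_4) = 0xE597D
s_4 = InvRound(s_3, k_3) = 0x8B5F5
s_5 = InvRound(s_4, k_2) = 0x0F31F
s_6 = InvRound(s_5, k_1) = 0x085F1
s_7 = InvRound(s_6, k_0) = 0xB299A

0xB299A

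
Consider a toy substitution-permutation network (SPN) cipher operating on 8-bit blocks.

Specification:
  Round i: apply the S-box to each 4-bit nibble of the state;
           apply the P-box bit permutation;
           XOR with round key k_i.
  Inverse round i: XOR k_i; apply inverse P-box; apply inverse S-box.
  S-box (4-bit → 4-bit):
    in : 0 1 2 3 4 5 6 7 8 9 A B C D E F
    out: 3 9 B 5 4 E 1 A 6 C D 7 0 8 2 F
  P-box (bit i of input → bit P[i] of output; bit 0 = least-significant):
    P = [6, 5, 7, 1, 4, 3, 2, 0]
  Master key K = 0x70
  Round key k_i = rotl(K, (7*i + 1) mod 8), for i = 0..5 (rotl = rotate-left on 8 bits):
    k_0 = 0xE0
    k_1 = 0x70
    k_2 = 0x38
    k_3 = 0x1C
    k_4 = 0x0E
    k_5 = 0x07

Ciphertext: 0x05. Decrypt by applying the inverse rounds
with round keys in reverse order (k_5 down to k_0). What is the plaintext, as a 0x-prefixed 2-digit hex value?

s_0 = ciphertext = 0x05
s_1 = InvRound(s_0, k_5) = 0xCD
s_2 = InvRound(s_1, k_4) = 0xDA
s_3 = InvRound(s_2, k_3) = 0x4A
s_4 = InvRound(s_3, k_2) = 0x62
s_5 = InvRound(s_4, k_1) = 0x6D
s_6 = InvRound(s_5, k_0) = 0x54

0x54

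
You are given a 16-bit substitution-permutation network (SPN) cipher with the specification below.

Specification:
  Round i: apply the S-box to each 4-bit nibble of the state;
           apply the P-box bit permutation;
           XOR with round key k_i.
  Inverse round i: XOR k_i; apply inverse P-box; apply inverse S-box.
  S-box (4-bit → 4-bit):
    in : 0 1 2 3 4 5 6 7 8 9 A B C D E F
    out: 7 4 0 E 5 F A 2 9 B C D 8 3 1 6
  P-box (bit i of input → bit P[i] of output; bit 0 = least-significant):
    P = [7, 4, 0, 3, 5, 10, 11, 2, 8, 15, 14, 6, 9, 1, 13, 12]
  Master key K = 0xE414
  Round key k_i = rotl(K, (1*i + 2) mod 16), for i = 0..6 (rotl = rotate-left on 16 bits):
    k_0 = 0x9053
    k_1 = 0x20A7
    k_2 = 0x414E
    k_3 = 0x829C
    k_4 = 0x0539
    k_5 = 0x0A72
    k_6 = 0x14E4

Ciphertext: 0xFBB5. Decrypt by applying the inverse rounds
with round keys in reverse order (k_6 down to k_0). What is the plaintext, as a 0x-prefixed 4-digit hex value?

0x0317

s_0 = ciphertext = 0xFBB5
s_1 = InvRound(s_0, k_6) = 0x45FF
s_2 = InvRound(s_1, k_5) = 0xE43B
s_3 = InvRound(s_2, k_4) = 0xF022
s_4 = InvRound(s_3, k_3) = 0x5189
s_5 = InvRound(s_4, k_2) = 0x6CC4
s_6 = InvRound(s_5, k_1) = 0x7A01
s_7 = InvRound(s_6, k_0) = 0x0317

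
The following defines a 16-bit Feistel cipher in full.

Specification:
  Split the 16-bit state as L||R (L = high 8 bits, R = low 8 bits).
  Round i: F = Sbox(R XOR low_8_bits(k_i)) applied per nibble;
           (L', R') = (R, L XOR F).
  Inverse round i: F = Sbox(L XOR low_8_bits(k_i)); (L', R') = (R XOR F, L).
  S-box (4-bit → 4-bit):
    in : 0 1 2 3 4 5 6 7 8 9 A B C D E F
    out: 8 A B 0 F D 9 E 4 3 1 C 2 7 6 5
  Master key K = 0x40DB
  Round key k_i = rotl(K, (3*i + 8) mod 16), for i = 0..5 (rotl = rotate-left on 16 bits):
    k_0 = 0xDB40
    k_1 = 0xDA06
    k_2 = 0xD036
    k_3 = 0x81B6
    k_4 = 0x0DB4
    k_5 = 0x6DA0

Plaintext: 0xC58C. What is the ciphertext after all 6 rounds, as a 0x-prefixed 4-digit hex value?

0xF588

s_0 = plaintext = 0xC58C
s_1 = Round(s_0, k_0) = 0x8CE7
s_2 = Round(s_1, k_1) = 0xE7E6
s_3 = Round(s_2, k_2) = 0xE69F
s_4 = Round(s_3, k_3) = 0x9F55
s_5 = Round(s_4, k_4) = 0x55F5
s_6 = Round(s_5, k_5) = 0xF588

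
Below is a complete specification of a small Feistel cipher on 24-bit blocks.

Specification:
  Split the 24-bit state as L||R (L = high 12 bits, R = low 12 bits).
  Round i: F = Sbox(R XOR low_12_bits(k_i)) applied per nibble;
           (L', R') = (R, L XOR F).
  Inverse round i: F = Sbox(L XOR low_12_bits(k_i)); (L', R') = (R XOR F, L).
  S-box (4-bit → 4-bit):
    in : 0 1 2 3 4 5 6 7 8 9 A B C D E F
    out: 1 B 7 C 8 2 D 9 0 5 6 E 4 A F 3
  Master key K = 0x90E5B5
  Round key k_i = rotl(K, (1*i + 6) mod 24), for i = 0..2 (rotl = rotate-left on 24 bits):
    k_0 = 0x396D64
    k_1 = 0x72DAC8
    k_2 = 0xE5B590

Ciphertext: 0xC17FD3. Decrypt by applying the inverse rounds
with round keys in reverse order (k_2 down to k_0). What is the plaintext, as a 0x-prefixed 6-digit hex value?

0xB92DA0

s_0 = ciphertext = 0xC17FD3
s_1 = InvRound(s_0, k_2) = 0xADAC17
s_2 = InvRound(s_1, k_1) = 0xDA0ADA
s_3 = InvRound(s_2, k_0) = 0xB92DA0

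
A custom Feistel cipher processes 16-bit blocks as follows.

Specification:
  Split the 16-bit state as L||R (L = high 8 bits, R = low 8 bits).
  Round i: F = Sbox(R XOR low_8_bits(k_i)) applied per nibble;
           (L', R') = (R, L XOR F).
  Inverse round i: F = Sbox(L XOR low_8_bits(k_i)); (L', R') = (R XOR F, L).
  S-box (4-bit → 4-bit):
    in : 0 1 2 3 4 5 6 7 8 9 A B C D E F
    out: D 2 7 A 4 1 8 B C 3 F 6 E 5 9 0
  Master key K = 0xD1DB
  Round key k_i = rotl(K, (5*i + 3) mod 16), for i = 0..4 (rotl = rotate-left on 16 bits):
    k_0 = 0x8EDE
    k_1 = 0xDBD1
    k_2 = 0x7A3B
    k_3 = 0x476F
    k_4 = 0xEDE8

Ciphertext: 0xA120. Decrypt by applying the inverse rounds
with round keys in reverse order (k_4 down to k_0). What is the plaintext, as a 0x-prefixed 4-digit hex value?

s_0 = ciphertext = 0xA120
s_1 = InvRound(s_0, k_4) = 0x63A1
s_2 = InvRound(s_1, k_3) = 0x7F63
s_3 = InvRound(s_2, k_2) = 0x277F
s_4 = InvRound(s_3, k_1) = 0x7727
s_5 = InvRound(s_4, k_0) = 0xD477

0xD477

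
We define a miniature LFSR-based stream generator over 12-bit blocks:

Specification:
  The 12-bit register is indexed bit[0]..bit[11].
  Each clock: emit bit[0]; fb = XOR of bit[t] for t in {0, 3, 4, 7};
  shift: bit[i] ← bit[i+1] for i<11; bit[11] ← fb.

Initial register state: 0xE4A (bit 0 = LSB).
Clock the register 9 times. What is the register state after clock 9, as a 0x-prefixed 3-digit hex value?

0x8DF

reg_0 = 0xE4A
clock 1: out=0, reg = 0xF25
clock 2: out=1, reg = 0xF92
clock 3: out=0, reg = 0x7C9
clock 4: out=1, reg = 0xBE4
clock 5: out=0, reg = 0xDF2
clock 6: out=0, reg = 0x6F9
clock 7: out=1, reg = 0x37C
clock 8: out=0, reg = 0x1BE
clock 9: out=0, reg = 0x8DF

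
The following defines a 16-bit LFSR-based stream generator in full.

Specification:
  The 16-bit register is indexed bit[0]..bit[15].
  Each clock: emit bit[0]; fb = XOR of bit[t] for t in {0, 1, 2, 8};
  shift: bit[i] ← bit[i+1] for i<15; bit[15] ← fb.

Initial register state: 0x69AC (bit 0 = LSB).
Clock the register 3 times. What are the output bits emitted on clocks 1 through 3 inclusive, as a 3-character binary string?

reg_0 = 0x69AC
clock 1: out=0, reg = 0x34D6
clock 2: out=0, reg = 0x1A6B
clock 3: out=1, reg = 0x0D35

001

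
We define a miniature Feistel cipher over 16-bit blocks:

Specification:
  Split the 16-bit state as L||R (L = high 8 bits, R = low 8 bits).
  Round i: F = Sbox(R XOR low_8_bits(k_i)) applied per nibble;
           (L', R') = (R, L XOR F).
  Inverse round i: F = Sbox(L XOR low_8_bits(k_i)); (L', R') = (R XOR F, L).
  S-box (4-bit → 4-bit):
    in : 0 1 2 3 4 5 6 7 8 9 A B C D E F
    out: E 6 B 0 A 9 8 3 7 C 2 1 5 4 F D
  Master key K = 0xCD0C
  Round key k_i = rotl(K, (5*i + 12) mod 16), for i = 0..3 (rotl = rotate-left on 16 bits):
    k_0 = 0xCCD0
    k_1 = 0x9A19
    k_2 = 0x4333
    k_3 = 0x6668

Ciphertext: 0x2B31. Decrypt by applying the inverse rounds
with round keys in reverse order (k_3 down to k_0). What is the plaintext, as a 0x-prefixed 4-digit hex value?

0xB4FD

s_0 = ciphertext = 0x2B31
s_1 = InvRound(s_0, k_3) = 0x912B
s_2 = InvRound(s_1, k_2) = 0x0091
s_3 = InvRound(s_2, k_1) = 0xFD00
s_4 = InvRound(s_3, k_0) = 0xB4FD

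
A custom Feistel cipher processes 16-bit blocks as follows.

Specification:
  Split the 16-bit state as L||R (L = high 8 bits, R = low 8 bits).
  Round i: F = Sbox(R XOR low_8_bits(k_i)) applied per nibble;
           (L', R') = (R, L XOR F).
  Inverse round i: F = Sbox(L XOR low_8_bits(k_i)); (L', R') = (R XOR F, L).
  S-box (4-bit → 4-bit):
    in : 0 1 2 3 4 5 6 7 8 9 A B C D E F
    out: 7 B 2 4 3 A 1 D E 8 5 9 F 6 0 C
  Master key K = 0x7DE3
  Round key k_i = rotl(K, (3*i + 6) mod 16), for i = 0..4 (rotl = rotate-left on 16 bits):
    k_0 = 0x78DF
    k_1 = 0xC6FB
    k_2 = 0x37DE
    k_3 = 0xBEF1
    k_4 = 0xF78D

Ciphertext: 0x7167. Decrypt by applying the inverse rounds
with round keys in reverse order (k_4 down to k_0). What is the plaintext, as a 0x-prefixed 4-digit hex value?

0xF4F9

s_0 = ciphertext = 0x7167
s_1 = InvRound(s_0, k_4) = 0xA871
s_2 = InvRound(s_1, k_3) = 0xD9A8
s_3 = InvRound(s_2, k_2) = 0xD5D9
s_4 = InvRound(s_3, k_1) = 0xF9D5
s_5 = InvRound(s_4, k_0) = 0xF4F9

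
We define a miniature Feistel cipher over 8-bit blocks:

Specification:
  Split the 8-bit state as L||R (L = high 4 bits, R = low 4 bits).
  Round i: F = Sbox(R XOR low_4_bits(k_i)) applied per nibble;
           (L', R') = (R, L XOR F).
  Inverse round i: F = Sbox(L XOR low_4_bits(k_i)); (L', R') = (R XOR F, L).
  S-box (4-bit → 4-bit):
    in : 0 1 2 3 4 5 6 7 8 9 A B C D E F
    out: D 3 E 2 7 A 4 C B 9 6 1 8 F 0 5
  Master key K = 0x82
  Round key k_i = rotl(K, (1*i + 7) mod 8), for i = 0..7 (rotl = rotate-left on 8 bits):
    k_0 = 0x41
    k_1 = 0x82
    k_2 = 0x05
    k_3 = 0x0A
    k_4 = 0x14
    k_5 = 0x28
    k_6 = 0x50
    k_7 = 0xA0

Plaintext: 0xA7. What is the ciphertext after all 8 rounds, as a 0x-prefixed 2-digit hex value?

s_0 = plaintext = 0xA7
s_1 = Round(s_0, k_0) = 0x7E
s_2 = Round(s_1, k_1) = 0xEF
s_3 = Round(s_2, k_2) = 0xF8
s_4 = Round(s_3, k_3) = 0x81
s_5 = Round(s_4, k_4) = 0x12
s_6 = Round(s_5, k_5) = 0x27
s_7 = Round(s_6, k_6) = 0x7E
s_8 = Round(s_7, k_7) = 0xE7

0xE7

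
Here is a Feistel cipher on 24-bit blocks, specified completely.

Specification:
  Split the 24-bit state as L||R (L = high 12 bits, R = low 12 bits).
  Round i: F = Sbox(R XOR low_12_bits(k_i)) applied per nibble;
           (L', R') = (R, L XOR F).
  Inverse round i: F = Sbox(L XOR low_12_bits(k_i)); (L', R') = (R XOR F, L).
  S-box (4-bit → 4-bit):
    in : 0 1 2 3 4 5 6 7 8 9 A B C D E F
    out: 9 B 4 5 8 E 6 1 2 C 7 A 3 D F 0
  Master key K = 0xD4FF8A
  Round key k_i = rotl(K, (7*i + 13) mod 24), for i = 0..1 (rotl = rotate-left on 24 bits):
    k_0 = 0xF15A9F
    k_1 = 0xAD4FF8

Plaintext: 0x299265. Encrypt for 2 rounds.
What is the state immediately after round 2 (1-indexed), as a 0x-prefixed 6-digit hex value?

s_0 = plaintext = 0x299265
s_1 = Round(s_0, k_0) = 0x26509E
s_2 = Round(s_1, k_1) = 0x09E203

0x09E203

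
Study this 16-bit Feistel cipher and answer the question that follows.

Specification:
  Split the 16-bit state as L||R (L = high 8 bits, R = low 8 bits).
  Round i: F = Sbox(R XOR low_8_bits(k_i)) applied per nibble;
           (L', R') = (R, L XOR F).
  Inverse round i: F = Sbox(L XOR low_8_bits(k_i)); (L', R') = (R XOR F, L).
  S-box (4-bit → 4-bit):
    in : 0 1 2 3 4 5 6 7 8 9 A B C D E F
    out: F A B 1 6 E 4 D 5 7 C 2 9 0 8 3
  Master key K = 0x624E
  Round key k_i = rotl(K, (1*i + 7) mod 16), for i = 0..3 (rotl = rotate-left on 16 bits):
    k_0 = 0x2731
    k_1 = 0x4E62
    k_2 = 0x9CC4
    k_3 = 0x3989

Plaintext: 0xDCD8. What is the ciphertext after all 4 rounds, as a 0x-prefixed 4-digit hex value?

0xA970

s_0 = plaintext = 0xDCD8
s_1 = Round(s_0, k_0) = 0xD85B
s_2 = Round(s_1, k_1) = 0x5BCF
s_3 = Round(s_2, k_2) = 0xCFA9
s_4 = Round(s_3, k_3) = 0xA970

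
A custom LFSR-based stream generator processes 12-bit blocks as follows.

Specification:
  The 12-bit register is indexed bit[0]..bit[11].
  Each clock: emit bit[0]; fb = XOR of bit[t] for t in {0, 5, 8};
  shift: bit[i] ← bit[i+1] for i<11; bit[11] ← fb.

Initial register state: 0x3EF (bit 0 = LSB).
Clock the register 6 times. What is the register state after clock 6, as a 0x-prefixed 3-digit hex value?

reg_0 = 0x3EF
clock 1: out=1, reg = 0x9F7
clock 2: out=1, reg = 0xCFB
clock 3: out=1, reg = 0x67D
clock 4: out=1, reg = 0x33E
clock 5: out=0, reg = 0x19F
clock 6: out=1, reg = 0x0CF

0x0CF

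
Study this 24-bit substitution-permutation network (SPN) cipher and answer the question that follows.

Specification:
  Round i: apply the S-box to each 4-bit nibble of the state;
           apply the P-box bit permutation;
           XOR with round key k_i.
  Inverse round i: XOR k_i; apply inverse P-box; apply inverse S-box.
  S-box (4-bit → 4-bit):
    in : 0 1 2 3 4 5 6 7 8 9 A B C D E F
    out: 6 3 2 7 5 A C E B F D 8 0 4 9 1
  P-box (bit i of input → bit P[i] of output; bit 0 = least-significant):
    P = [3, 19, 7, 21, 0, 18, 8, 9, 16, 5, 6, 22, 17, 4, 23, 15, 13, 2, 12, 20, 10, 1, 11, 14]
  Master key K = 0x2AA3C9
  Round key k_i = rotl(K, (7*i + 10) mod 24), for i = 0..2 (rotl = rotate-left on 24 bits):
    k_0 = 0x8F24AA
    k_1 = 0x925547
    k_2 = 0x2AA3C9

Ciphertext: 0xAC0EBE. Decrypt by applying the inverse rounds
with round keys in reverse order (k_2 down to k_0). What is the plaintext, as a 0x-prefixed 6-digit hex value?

s_0 = ciphertext = 0xAC0EBE
s_1 = InvRound(s_0, k_2) = 0x31903C
s_2 = InvRound(s_1, k_1) = 0x8C934E
s_3 = InvRound(s_2, k_0) = 0xF3E36D

0xF3E36D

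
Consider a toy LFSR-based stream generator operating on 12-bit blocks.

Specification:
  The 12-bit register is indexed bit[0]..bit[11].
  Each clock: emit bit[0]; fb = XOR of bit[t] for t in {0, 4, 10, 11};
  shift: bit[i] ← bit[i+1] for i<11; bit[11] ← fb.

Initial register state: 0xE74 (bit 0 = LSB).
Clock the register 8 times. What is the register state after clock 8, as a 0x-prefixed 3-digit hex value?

0xEBE

reg_0 = 0xE74
clock 1: out=0, reg = 0xF3A
clock 2: out=0, reg = 0xF9D
clock 3: out=1, reg = 0x7CE
clock 4: out=0, reg = 0xBE7
clock 5: out=1, reg = 0x5F3
clock 6: out=1, reg = 0xAF9
clock 7: out=1, reg = 0xD7C
clock 8: out=0, reg = 0xEBE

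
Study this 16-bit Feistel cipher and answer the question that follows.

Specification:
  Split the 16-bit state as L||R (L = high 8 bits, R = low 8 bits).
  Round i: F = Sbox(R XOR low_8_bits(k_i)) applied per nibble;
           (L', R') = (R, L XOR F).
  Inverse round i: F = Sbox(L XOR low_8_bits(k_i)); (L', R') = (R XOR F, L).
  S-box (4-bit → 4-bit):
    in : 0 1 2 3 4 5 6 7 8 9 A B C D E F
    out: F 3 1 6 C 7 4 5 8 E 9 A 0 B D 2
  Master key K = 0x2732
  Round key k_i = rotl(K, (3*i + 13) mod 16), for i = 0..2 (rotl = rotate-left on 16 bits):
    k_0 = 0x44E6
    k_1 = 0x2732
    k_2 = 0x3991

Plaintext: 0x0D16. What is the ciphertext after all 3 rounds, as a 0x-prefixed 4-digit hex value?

s_0 = plaintext = 0x0D16
s_1 = Round(s_0, k_0) = 0x1622
s_2 = Round(s_1, k_1) = 0x2229
s_3 = Round(s_2, k_2) = 0x298A

0x298A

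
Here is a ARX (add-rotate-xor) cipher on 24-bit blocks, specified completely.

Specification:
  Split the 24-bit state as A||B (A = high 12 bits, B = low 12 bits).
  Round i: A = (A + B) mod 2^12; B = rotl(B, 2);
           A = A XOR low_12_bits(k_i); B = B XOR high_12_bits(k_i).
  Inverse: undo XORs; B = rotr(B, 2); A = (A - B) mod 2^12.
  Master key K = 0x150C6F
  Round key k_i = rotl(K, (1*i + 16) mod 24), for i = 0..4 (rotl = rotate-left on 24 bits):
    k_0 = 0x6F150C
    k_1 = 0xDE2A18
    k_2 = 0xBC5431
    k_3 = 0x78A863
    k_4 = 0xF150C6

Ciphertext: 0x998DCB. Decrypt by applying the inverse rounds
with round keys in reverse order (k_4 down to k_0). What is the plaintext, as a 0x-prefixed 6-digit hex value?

s_0 = ciphertext = 0x998DCB
s_1 = InvRound(s_0, k_4) = 0x0A78B7
s_2 = InvRound(s_1, k_3) = 0x0F57CF
s_3 = InvRound(s_2, k_2) = 0x9C2B02
s_4 = InvRound(s_3, k_1) = 0x2221B8
s_5 = InvRound(s_4, k_0) = 0x15C5D2

0x15C5D2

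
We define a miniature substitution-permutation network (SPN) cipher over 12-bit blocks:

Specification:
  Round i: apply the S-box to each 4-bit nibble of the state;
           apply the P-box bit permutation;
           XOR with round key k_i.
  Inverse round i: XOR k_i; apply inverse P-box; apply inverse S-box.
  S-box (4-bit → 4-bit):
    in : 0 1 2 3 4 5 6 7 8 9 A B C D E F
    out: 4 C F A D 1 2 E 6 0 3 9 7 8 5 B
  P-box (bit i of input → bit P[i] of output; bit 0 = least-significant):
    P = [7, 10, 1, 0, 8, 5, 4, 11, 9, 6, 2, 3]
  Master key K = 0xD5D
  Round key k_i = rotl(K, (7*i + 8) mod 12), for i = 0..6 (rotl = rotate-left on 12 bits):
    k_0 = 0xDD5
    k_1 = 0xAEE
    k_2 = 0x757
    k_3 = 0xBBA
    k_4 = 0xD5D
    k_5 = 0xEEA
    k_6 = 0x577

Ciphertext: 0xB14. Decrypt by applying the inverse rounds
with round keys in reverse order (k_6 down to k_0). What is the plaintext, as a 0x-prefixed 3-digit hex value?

s_0 = ciphertext = 0xB14
s_1 = InvRound(s_0, k_6) = 0xA37
s_2 = InvRound(s_1, k_5) = 0x70F
s_3 = InvRound(s_2, k_4) = 0xA10
s_4 = InvRound(s_3, k_3) = 0xDAE
s_5 = InvRound(s_4, k_2) = 0xF7B
s_6 = InvRound(s_5, k_1) = 0x0EF
s_7 = InvRound(s_6, k_0) = 0xD28

0xD28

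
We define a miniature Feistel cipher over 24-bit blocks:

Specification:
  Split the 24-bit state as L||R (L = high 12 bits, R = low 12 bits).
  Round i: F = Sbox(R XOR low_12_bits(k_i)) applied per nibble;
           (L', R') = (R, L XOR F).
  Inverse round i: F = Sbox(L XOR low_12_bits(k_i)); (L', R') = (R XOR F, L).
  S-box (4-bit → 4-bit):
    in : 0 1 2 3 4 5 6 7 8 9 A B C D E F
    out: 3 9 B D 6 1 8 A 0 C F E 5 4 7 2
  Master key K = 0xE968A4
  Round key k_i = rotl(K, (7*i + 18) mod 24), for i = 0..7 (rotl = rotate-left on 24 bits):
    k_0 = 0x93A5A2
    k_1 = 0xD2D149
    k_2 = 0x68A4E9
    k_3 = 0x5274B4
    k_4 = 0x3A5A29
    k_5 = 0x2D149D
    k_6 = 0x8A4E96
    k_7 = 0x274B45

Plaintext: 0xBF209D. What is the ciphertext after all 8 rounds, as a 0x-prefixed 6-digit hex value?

0x1F0959

s_0 = plaintext = 0xBF209D
s_1 = Round(s_0, k_0) = 0x09DA20
s_2 = Round(s_1, k_1) = 0xA20E11
s_3 = Round(s_2, k_2) = 0xE11500
s_4 = Round(s_3, k_3) = 0x5007F7
s_5 = Round(s_4, k_4) = 0x7F7147
s_6 = Round(s_5, k_5) = 0x1476B8
s_7 = Round(s_6, k_6) = 0x6B81F0
s_8 = Round(s_7, k_7) = 0x1F0959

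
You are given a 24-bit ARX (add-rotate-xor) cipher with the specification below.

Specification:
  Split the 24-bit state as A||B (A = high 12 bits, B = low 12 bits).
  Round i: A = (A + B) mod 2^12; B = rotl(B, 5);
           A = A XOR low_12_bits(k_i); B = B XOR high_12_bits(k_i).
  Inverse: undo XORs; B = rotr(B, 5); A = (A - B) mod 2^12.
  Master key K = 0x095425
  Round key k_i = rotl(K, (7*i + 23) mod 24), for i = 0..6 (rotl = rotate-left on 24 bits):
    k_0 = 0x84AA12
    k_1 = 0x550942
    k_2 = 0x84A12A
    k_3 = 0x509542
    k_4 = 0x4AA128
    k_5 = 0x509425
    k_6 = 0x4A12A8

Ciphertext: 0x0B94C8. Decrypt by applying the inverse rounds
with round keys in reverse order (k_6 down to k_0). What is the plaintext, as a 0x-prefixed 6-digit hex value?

0x16354C

s_0 = ciphertext = 0x0B94C8
s_1 = InvRound(s_0, k_6) = 0xD8E483
s_2 = InvRound(s_1, k_5) = 0x49F50C
s_3 = InvRound(s_2, k_4) = 0x2AA30D
s_4 = InvRound(s_3, k_3) = 0x5B8230
s_5 = InvRound(s_4, k_2) = 0x73FD53
s_6 = InvRound(s_5, k_1) = 0xCBD1C0
s_7 = InvRound(s_6, k_0) = 0x16354C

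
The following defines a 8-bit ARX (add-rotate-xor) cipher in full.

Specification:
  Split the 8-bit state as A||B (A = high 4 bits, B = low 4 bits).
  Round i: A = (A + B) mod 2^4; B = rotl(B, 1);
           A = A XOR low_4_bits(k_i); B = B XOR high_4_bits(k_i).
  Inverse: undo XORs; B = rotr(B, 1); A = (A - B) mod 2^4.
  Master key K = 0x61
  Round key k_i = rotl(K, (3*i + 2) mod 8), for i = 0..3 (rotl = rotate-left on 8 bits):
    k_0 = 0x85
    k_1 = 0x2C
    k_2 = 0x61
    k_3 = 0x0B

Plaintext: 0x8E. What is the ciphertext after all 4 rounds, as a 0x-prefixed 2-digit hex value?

0xFE

s_0 = plaintext = 0x8E
s_1 = Round(s_0, k_0) = 0x35
s_2 = Round(s_1, k_1) = 0x48
s_3 = Round(s_2, k_2) = 0xD7
s_4 = Round(s_3, k_3) = 0xFE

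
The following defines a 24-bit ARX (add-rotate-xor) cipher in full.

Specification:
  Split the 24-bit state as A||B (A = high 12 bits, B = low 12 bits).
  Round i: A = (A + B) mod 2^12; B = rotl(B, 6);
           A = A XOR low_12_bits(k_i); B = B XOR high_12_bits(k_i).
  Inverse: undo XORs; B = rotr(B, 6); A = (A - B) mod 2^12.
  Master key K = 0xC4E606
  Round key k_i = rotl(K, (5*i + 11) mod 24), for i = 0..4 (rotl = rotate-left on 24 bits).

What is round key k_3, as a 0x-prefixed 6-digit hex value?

0x13981B

K = 0xC4E606
k_0 = rotl(K, (5*0+11) mod 24) = rotl(K, 11) = 0x303627
k_1 = rotl(K, (5*1+11) mod 24) = rotl(K, 16) = 0x06C4E6
k_2 = rotl(K, (5*2+11) mod 24) = rotl(K, 21) = 0xD89CC0
k_3 = rotl(K, (5*3+11) mod 24) = rotl(K, 2) = 0x13981B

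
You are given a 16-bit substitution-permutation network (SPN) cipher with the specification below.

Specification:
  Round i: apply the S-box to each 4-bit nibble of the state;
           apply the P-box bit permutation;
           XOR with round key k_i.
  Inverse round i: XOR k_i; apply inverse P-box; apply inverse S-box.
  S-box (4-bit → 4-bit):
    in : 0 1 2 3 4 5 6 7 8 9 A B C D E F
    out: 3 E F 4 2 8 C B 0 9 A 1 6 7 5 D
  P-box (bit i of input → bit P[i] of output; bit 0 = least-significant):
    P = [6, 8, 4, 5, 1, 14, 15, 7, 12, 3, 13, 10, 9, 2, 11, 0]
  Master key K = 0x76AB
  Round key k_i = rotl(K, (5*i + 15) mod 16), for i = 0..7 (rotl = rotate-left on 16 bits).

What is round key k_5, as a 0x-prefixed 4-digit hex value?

K = 0x76AB
k_0 = rotl(K, (5*0+15) mod 16) = rotl(K, 15) = 0xBB55
k_1 = rotl(K, (5*1+15) mod 16) = rotl(K, 4) = 0x6AB7
k_2 = rotl(K, (5*2+15) mod 16) = rotl(K, 9) = 0x56ED
k_3 = rotl(K, (5*3+15) mod 16) = rotl(K, 14) = 0xDDAA
k_4 = rotl(K, (5*4+15) mod 16) = rotl(K, 3) = 0xB55B
k_5 = rotl(K, (5*5+15) mod 16) = rotl(K, 8) = 0xAB76

0xAB76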